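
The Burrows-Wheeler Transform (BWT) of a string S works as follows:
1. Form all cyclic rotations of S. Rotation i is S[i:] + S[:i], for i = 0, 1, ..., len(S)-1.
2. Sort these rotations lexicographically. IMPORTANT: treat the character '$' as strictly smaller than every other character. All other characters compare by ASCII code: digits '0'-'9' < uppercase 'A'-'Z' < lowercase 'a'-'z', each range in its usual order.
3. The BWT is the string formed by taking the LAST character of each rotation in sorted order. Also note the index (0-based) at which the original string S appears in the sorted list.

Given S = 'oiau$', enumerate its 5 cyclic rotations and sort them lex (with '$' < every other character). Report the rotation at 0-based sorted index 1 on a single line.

Answer: au$oi

Derivation:
All 5 rotations (rotation i = S[i:]+S[:i]):
  rot[0] = oiau$
  rot[1] = iau$o
  rot[2] = au$oi
  rot[3] = u$oia
  rot[4] = $oiau
Sorted (with $ < everything):
  sorted[0] = $oiau
  sorted[1] = au$oi
  sorted[2] = iau$o
  sorted[3] = oiau$
  sorted[4] = u$oia
sorted[1] = au$oi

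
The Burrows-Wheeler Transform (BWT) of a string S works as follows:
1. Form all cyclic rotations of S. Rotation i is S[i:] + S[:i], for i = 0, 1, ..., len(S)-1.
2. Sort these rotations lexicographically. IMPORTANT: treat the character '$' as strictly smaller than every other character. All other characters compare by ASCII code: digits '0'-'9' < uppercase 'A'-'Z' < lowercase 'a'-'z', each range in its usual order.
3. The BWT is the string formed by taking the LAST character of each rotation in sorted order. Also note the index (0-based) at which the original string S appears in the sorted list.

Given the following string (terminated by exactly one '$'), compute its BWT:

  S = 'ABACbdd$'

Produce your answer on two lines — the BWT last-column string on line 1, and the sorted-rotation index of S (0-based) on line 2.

Answer: d$BAACdb
1

Derivation:
All 8 rotations (rotation i = S[i:]+S[:i]):
  rot[0] = ABACbdd$
  rot[1] = BACbdd$A
  rot[2] = ACbdd$AB
  rot[3] = Cbdd$ABA
  rot[4] = bdd$ABAC
  rot[5] = dd$ABACb
  rot[6] = d$ABACbd
  rot[7] = $ABACbdd
Sorted (with $ < everything):
  sorted[0] = $ABACbdd  (last char: 'd')
  sorted[1] = ABACbdd$  (last char: '$')
  sorted[2] = ACbdd$AB  (last char: 'B')
  sorted[3] = BACbdd$A  (last char: 'A')
  sorted[4] = Cbdd$ABA  (last char: 'A')
  sorted[5] = bdd$ABAC  (last char: 'C')
  sorted[6] = d$ABACbd  (last char: 'd')
  sorted[7] = dd$ABACb  (last char: 'b')
Last column: d$BAACdb
Original string S is at sorted index 1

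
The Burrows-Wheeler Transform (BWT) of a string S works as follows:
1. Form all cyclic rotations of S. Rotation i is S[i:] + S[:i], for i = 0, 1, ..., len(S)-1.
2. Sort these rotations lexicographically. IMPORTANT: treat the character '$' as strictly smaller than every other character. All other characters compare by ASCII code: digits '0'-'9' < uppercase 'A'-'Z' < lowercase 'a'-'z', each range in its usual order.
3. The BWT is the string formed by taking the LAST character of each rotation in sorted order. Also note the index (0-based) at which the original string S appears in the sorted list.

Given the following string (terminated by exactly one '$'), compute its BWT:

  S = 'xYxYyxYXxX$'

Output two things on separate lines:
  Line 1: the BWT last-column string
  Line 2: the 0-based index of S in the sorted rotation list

All 11 rotations (rotation i = S[i:]+S[:i]):
  rot[0] = xYxYyxYXxX$
  rot[1] = YxYyxYXxX$x
  rot[2] = xYyxYXxX$xY
  rot[3] = YyxYXxX$xYx
  rot[4] = yxYXxX$xYxY
  rot[5] = xYXxX$xYxYy
  rot[6] = YXxX$xYxYyx
  rot[7] = XxX$xYxYyxY
  rot[8] = xX$xYxYyxYX
  rot[9] = X$xYxYyxYXx
  rot[10] = $xYxYyxYXxX
Sorted (with $ < everything):
  sorted[0] = $xYxYyxYXxX  (last char: 'X')
  sorted[1] = X$xYxYyxYXx  (last char: 'x')
  sorted[2] = XxX$xYxYyxY  (last char: 'Y')
  sorted[3] = YXxX$xYxYyx  (last char: 'x')
  sorted[4] = YxYyxYXxX$x  (last char: 'x')
  sorted[5] = YyxYXxX$xYx  (last char: 'x')
  sorted[6] = xX$xYxYyxYX  (last char: 'X')
  sorted[7] = xYXxX$xYxYy  (last char: 'y')
  sorted[8] = xYxYyxYXxX$  (last char: '$')
  sorted[9] = xYyxYXxX$xY  (last char: 'Y')
  sorted[10] = yxYXxX$xYxY  (last char: 'Y')
Last column: XxYxxxXy$YY
Original string S is at sorted index 8

Answer: XxYxxxXy$YY
8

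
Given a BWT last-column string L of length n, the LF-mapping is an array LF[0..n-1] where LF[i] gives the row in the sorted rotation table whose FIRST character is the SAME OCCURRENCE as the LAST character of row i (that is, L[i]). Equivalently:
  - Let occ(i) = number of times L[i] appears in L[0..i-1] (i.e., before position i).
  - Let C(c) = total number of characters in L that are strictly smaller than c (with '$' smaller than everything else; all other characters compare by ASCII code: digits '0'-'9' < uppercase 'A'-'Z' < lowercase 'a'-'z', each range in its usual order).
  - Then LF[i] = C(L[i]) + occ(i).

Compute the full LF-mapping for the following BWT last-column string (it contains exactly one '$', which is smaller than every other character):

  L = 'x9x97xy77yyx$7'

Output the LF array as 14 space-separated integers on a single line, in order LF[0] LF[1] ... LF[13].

Char counts: '$':1, '7':4, '9':2, 'x':4, 'y':3
C (first-col start): C('$')=0, C('7')=1, C('9')=5, C('x')=7, C('y')=11
L[0]='x': occ=0, LF[0]=C('x')+0=7+0=7
L[1]='9': occ=0, LF[1]=C('9')+0=5+0=5
L[2]='x': occ=1, LF[2]=C('x')+1=7+1=8
L[3]='9': occ=1, LF[3]=C('9')+1=5+1=6
L[4]='7': occ=0, LF[4]=C('7')+0=1+0=1
L[5]='x': occ=2, LF[5]=C('x')+2=7+2=9
L[6]='y': occ=0, LF[6]=C('y')+0=11+0=11
L[7]='7': occ=1, LF[7]=C('7')+1=1+1=2
L[8]='7': occ=2, LF[8]=C('7')+2=1+2=3
L[9]='y': occ=1, LF[9]=C('y')+1=11+1=12
L[10]='y': occ=2, LF[10]=C('y')+2=11+2=13
L[11]='x': occ=3, LF[11]=C('x')+3=7+3=10
L[12]='$': occ=0, LF[12]=C('$')+0=0+0=0
L[13]='7': occ=3, LF[13]=C('7')+3=1+3=4

Answer: 7 5 8 6 1 9 11 2 3 12 13 10 0 4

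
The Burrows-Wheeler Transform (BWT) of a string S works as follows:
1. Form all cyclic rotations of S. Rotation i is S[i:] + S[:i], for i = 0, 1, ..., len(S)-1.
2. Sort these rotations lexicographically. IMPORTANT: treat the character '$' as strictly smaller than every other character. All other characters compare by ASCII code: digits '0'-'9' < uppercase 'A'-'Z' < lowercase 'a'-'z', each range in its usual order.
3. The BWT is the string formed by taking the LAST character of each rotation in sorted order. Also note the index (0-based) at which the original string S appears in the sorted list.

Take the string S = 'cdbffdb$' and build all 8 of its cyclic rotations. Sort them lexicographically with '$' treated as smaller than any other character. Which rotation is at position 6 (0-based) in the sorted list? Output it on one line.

Answer: fdb$cdbf

Derivation:
All 8 rotations (rotation i = S[i:]+S[:i]):
  rot[0] = cdbffdb$
  rot[1] = dbffdb$c
  rot[2] = bffdb$cd
  rot[3] = ffdb$cdb
  rot[4] = fdb$cdbf
  rot[5] = db$cdbff
  rot[6] = b$cdbffd
  rot[7] = $cdbffdb
Sorted (with $ < everything):
  sorted[0] = $cdbffdb
  sorted[1] = b$cdbffd
  sorted[2] = bffdb$cd
  sorted[3] = cdbffdb$
  sorted[4] = db$cdbff
  sorted[5] = dbffdb$c
  sorted[6] = fdb$cdbf
  sorted[7] = ffdb$cdb
sorted[6] = fdb$cdbf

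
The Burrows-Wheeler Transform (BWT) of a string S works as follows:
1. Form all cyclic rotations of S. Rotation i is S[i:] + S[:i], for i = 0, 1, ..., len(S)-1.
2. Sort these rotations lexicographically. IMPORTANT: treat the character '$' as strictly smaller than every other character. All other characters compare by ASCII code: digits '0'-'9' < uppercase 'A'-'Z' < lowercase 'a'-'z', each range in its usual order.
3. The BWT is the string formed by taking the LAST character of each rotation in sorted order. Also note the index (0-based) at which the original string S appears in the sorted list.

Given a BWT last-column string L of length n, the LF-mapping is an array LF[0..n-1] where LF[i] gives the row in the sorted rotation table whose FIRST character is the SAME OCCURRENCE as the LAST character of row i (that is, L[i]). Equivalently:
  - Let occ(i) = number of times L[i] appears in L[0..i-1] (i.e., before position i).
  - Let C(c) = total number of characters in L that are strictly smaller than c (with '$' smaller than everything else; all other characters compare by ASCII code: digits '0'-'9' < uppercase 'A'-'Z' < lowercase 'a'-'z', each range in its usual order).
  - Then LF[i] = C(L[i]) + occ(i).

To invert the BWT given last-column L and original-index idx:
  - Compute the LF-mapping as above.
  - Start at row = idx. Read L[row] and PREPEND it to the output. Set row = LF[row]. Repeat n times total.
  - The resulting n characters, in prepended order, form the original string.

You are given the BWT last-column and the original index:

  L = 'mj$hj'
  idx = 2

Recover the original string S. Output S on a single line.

LF mapping: 4 2 0 1 3
Walk LF starting at row 2, prepending L[row]:
  step 1: row=2, L[2]='$', prepend. Next row=LF[2]=0
  step 2: row=0, L[0]='m', prepend. Next row=LF[0]=4
  step 3: row=4, L[4]='j', prepend. Next row=LF[4]=3
  step 4: row=3, L[3]='h', prepend. Next row=LF[3]=1
  step 5: row=1, L[1]='j', prepend. Next row=LF[1]=2
Reversed output: jhjm$

Answer: jhjm$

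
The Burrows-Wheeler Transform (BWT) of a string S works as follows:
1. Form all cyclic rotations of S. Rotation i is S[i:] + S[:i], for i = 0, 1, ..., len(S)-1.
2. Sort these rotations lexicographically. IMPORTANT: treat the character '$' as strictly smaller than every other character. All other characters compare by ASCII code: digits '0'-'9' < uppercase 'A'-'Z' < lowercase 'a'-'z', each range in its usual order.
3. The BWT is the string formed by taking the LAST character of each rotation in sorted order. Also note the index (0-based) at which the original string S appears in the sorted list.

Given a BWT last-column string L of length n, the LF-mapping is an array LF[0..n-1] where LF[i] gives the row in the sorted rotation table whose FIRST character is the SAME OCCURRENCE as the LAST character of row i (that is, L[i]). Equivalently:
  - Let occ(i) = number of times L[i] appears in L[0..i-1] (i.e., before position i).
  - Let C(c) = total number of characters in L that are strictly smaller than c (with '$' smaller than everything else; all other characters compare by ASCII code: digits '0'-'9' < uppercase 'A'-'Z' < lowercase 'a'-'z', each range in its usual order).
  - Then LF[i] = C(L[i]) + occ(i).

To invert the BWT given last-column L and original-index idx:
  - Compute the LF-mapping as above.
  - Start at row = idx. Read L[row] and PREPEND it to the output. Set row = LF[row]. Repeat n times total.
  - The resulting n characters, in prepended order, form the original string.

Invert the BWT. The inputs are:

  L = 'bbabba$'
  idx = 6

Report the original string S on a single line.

Answer: bbaabb$

Derivation:
LF mapping: 3 4 1 5 6 2 0
Walk LF starting at row 6, prepending L[row]:
  step 1: row=6, L[6]='$', prepend. Next row=LF[6]=0
  step 2: row=0, L[0]='b', prepend. Next row=LF[0]=3
  step 3: row=3, L[3]='b', prepend. Next row=LF[3]=5
  step 4: row=5, L[5]='a', prepend. Next row=LF[5]=2
  step 5: row=2, L[2]='a', prepend. Next row=LF[2]=1
  step 6: row=1, L[1]='b', prepend. Next row=LF[1]=4
  step 7: row=4, L[4]='b', prepend. Next row=LF[4]=6
Reversed output: bbaabb$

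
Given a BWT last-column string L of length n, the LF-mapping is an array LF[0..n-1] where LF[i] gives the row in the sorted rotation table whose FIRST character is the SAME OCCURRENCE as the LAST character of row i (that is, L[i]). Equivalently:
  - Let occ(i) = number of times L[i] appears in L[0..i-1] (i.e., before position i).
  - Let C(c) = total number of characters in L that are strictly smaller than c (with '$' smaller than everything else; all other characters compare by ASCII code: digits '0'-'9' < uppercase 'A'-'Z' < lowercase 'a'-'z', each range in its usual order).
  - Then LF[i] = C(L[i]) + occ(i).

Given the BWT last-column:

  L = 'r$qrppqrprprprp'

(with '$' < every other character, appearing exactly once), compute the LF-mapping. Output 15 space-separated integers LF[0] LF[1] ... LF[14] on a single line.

Char counts: '$':1, 'p':6, 'q':2, 'r':6
C (first-col start): C('$')=0, C('p')=1, C('q')=7, C('r')=9
L[0]='r': occ=0, LF[0]=C('r')+0=9+0=9
L[1]='$': occ=0, LF[1]=C('$')+0=0+0=0
L[2]='q': occ=0, LF[2]=C('q')+0=7+0=7
L[3]='r': occ=1, LF[3]=C('r')+1=9+1=10
L[4]='p': occ=0, LF[4]=C('p')+0=1+0=1
L[5]='p': occ=1, LF[5]=C('p')+1=1+1=2
L[6]='q': occ=1, LF[6]=C('q')+1=7+1=8
L[7]='r': occ=2, LF[7]=C('r')+2=9+2=11
L[8]='p': occ=2, LF[8]=C('p')+2=1+2=3
L[9]='r': occ=3, LF[9]=C('r')+3=9+3=12
L[10]='p': occ=3, LF[10]=C('p')+3=1+3=4
L[11]='r': occ=4, LF[11]=C('r')+4=9+4=13
L[12]='p': occ=4, LF[12]=C('p')+4=1+4=5
L[13]='r': occ=5, LF[13]=C('r')+5=9+5=14
L[14]='p': occ=5, LF[14]=C('p')+5=1+5=6

Answer: 9 0 7 10 1 2 8 11 3 12 4 13 5 14 6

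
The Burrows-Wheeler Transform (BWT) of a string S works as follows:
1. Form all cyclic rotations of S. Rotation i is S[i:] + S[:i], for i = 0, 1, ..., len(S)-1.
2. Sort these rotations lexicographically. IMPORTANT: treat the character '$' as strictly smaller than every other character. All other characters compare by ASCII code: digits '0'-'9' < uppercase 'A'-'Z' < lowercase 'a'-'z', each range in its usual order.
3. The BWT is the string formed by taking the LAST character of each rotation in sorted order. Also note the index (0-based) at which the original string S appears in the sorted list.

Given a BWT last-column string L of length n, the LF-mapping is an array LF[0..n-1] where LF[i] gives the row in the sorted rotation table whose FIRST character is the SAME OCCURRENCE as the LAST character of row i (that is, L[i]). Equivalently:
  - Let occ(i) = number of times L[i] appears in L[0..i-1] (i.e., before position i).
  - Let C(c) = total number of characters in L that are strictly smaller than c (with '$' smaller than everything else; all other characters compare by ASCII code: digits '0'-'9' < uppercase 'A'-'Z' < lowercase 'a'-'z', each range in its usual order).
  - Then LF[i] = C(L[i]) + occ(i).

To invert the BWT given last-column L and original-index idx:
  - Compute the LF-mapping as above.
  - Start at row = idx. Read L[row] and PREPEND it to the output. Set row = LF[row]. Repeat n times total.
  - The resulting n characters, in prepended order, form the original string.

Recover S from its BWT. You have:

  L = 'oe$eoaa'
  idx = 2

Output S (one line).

Answer: aoeeao$

Derivation:
LF mapping: 5 3 0 4 6 1 2
Walk LF starting at row 2, prepending L[row]:
  step 1: row=2, L[2]='$', prepend. Next row=LF[2]=0
  step 2: row=0, L[0]='o', prepend. Next row=LF[0]=5
  step 3: row=5, L[5]='a', prepend. Next row=LF[5]=1
  step 4: row=1, L[1]='e', prepend. Next row=LF[1]=3
  step 5: row=3, L[3]='e', prepend. Next row=LF[3]=4
  step 6: row=4, L[4]='o', prepend. Next row=LF[4]=6
  step 7: row=6, L[6]='a', prepend. Next row=LF[6]=2
Reversed output: aoeeao$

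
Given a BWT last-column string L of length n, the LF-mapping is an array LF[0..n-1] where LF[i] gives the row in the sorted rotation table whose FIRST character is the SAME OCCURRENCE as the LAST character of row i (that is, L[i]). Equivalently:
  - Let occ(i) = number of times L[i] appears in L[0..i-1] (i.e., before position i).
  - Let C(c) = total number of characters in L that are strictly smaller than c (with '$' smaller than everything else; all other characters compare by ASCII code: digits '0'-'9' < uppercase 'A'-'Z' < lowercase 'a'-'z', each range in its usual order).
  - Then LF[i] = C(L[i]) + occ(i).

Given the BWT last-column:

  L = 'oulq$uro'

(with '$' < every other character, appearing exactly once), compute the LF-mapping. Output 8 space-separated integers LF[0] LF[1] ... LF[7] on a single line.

Answer: 2 6 1 4 0 7 5 3

Derivation:
Char counts: '$':1, 'l':1, 'o':2, 'q':1, 'r':1, 'u':2
C (first-col start): C('$')=0, C('l')=1, C('o')=2, C('q')=4, C('r')=5, C('u')=6
L[0]='o': occ=0, LF[0]=C('o')+0=2+0=2
L[1]='u': occ=0, LF[1]=C('u')+0=6+0=6
L[2]='l': occ=0, LF[2]=C('l')+0=1+0=1
L[3]='q': occ=0, LF[3]=C('q')+0=4+0=4
L[4]='$': occ=0, LF[4]=C('$')+0=0+0=0
L[5]='u': occ=1, LF[5]=C('u')+1=6+1=7
L[6]='r': occ=0, LF[6]=C('r')+0=5+0=5
L[7]='o': occ=1, LF[7]=C('o')+1=2+1=3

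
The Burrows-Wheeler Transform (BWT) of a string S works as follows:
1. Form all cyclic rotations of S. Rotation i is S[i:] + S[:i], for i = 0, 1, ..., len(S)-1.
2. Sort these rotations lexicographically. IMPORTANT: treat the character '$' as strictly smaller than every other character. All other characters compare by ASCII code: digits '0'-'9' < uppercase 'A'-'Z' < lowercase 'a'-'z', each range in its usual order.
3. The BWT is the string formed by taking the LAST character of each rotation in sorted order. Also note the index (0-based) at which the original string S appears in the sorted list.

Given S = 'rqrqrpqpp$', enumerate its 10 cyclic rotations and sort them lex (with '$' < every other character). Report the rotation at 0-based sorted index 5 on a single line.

Answer: qrpqpp$rqr

Derivation:
All 10 rotations (rotation i = S[i:]+S[:i]):
  rot[0] = rqrqrpqpp$
  rot[1] = qrqrpqpp$r
  rot[2] = rqrpqpp$rq
  rot[3] = qrpqpp$rqr
  rot[4] = rpqpp$rqrq
  rot[5] = pqpp$rqrqr
  rot[6] = qpp$rqrqrp
  rot[7] = pp$rqrqrpq
  rot[8] = p$rqrqrpqp
  rot[9] = $rqrqrpqpp
Sorted (with $ < everything):
  sorted[0] = $rqrqrpqpp
  sorted[1] = p$rqrqrpqp
  sorted[2] = pp$rqrqrpq
  sorted[3] = pqpp$rqrqr
  sorted[4] = qpp$rqrqrp
  sorted[5] = qrpqpp$rqr
  sorted[6] = qrqrpqpp$r
  sorted[7] = rpqpp$rqrq
  sorted[8] = rqrpqpp$rq
  sorted[9] = rqrqrpqpp$
sorted[5] = qrpqpp$rqr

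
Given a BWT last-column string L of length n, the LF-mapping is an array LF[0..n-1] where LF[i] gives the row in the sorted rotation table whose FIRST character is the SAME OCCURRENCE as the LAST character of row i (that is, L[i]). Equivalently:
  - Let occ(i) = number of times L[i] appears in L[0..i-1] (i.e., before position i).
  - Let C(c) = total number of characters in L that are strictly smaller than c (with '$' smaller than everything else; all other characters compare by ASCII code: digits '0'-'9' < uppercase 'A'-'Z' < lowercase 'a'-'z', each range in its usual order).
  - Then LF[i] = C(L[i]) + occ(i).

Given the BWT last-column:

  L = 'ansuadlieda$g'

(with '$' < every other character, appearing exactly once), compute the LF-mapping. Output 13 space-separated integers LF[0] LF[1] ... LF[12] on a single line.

Answer: 1 10 11 12 2 4 9 8 6 5 3 0 7

Derivation:
Char counts: '$':1, 'a':3, 'd':2, 'e':1, 'g':1, 'i':1, 'l':1, 'n':1, 's':1, 'u':1
C (first-col start): C('$')=0, C('a')=1, C('d')=4, C('e')=6, C('g')=7, C('i')=8, C('l')=9, C('n')=10, C('s')=11, C('u')=12
L[0]='a': occ=0, LF[0]=C('a')+0=1+0=1
L[1]='n': occ=0, LF[1]=C('n')+0=10+0=10
L[2]='s': occ=0, LF[2]=C('s')+0=11+0=11
L[3]='u': occ=0, LF[3]=C('u')+0=12+0=12
L[4]='a': occ=1, LF[4]=C('a')+1=1+1=2
L[5]='d': occ=0, LF[5]=C('d')+0=4+0=4
L[6]='l': occ=0, LF[6]=C('l')+0=9+0=9
L[7]='i': occ=0, LF[7]=C('i')+0=8+0=8
L[8]='e': occ=0, LF[8]=C('e')+0=6+0=6
L[9]='d': occ=1, LF[9]=C('d')+1=4+1=5
L[10]='a': occ=2, LF[10]=C('a')+2=1+2=3
L[11]='$': occ=0, LF[11]=C('$')+0=0+0=0
L[12]='g': occ=0, LF[12]=C('g')+0=7+0=7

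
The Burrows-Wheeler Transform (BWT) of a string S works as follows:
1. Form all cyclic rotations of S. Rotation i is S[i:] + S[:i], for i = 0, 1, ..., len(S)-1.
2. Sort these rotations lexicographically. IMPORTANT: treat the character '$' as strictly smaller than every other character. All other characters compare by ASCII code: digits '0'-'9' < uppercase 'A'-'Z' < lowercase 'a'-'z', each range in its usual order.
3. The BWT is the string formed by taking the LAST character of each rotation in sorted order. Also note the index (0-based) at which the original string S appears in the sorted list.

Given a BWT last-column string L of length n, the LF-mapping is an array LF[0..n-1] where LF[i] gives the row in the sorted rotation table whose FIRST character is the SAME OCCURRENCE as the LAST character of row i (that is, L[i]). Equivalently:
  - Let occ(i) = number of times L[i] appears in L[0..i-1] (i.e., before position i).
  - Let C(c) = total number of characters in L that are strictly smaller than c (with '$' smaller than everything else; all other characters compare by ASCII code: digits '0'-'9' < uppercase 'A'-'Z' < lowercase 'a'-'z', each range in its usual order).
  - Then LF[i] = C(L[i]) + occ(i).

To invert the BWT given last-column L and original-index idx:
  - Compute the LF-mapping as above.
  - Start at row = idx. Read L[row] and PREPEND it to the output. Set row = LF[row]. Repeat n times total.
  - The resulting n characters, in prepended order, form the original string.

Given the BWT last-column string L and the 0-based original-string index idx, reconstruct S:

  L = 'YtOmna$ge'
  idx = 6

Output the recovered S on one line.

Answer: magnetOY$

Derivation:
LF mapping: 2 8 1 6 7 3 0 5 4
Walk LF starting at row 6, prepending L[row]:
  step 1: row=6, L[6]='$', prepend. Next row=LF[6]=0
  step 2: row=0, L[0]='Y', prepend. Next row=LF[0]=2
  step 3: row=2, L[2]='O', prepend. Next row=LF[2]=1
  step 4: row=1, L[1]='t', prepend. Next row=LF[1]=8
  step 5: row=8, L[8]='e', prepend. Next row=LF[8]=4
  step 6: row=4, L[4]='n', prepend. Next row=LF[4]=7
  step 7: row=7, L[7]='g', prepend. Next row=LF[7]=5
  step 8: row=5, L[5]='a', prepend. Next row=LF[5]=3
  step 9: row=3, L[3]='m', prepend. Next row=LF[3]=6
Reversed output: magnetOY$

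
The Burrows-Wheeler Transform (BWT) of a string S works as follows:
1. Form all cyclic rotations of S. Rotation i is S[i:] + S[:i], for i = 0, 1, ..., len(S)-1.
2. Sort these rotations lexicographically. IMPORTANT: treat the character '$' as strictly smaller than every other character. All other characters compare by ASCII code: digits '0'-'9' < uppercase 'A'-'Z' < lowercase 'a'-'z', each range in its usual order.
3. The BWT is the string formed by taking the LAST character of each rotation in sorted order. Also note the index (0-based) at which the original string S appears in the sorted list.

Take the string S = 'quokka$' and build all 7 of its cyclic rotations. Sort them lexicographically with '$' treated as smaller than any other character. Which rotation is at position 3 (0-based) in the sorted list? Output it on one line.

Answer: kka$quo

Derivation:
All 7 rotations (rotation i = S[i:]+S[:i]):
  rot[0] = quokka$
  rot[1] = uokka$q
  rot[2] = okka$qu
  rot[3] = kka$quo
  rot[4] = ka$quok
  rot[5] = a$quokk
  rot[6] = $quokka
Sorted (with $ < everything):
  sorted[0] = $quokka
  sorted[1] = a$quokk
  sorted[2] = ka$quok
  sorted[3] = kka$quo
  sorted[4] = okka$qu
  sorted[5] = quokka$
  sorted[6] = uokka$q
sorted[3] = kka$quo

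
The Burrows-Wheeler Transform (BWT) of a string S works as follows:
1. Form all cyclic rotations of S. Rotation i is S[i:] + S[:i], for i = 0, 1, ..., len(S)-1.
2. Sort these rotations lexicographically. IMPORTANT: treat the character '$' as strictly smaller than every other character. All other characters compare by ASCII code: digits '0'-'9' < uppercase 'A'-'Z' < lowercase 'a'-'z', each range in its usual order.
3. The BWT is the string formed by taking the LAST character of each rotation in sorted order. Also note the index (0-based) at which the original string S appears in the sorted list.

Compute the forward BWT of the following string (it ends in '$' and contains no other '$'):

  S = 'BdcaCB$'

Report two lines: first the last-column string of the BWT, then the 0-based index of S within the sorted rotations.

Answer: BC$acdB
2

Derivation:
All 7 rotations (rotation i = S[i:]+S[:i]):
  rot[0] = BdcaCB$
  rot[1] = dcaCB$B
  rot[2] = caCB$Bd
  rot[3] = aCB$Bdc
  rot[4] = CB$Bdca
  rot[5] = B$BdcaC
  rot[6] = $BdcaCB
Sorted (with $ < everything):
  sorted[0] = $BdcaCB  (last char: 'B')
  sorted[1] = B$BdcaC  (last char: 'C')
  sorted[2] = BdcaCB$  (last char: '$')
  sorted[3] = CB$Bdca  (last char: 'a')
  sorted[4] = aCB$Bdc  (last char: 'c')
  sorted[5] = caCB$Bd  (last char: 'd')
  sorted[6] = dcaCB$B  (last char: 'B')
Last column: BC$acdB
Original string S is at sorted index 2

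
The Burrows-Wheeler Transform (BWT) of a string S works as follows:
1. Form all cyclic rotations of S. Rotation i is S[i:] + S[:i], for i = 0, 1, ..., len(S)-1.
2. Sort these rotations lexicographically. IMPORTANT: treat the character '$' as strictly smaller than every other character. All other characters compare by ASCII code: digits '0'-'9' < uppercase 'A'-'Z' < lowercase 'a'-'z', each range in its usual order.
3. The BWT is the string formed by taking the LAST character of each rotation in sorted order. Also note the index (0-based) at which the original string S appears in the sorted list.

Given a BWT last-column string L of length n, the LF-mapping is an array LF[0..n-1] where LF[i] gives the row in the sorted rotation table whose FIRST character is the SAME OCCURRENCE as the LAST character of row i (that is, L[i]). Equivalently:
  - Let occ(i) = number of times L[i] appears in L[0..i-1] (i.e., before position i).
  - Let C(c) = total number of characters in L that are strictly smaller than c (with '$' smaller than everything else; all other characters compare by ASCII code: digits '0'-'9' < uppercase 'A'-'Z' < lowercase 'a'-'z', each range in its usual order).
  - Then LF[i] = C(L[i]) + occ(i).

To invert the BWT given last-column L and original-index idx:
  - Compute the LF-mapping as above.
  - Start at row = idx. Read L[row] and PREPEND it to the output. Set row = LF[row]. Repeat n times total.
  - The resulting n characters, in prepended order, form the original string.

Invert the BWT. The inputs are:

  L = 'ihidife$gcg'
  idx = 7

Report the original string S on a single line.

LF mapping: 8 7 9 2 10 4 3 0 5 1 6
Walk LF starting at row 7, prepending L[row]:
  step 1: row=7, L[7]='$', prepend. Next row=LF[7]=0
  step 2: row=0, L[0]='i', prepend. Next row=LF[0]=8
  step 3: row=8, L[8]='g', prepend. Next row=LF[8]=5
  step 4: row=5, L[5]='f', prepend. Next row=LF[5]=4
  step 5: row=4, L[4]='i', prepend. Next row=LF[4]=10
  step 6: row=10, L[10]='g', prepend. Next row=LF[10]=6
  step 7: row=6, L[6]='e', prepend. Next row=LF[6]=3
  step 8: row=3, L[3]='d', prepend. Next row=LF[3]=2
  step 9: row=2, L[2]='i', prepend. Next row=LF[2]=9
  step 10: row=9, L[9]='c', prepend. Next row=LF[9]=1
  step 11: row=1, L[1]='h', prepend. Next row=LF[1]=7
Reversed output: hcidegifgi$

Answer: hcidegifgi$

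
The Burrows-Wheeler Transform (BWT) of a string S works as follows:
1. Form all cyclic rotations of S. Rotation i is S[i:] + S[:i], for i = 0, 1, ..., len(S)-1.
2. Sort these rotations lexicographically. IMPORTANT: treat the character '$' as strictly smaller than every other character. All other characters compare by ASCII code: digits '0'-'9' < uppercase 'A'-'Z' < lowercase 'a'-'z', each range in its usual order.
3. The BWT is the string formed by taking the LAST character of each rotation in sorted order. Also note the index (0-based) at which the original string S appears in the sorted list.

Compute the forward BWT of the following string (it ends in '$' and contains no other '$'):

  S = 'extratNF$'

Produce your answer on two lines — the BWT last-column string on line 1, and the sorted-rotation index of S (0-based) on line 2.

All 9 rotations (rotation i = S[i:]+S[:i]):
  rot[0] = extratNF$
  rot[1] = xtratNF$e
  rot[2] = tratNF$ex
  rot[3] = ratNF$ext
  rot[4] = atNF$extr
  rot[5] = tNF$extra
  rot[6] = NF$extrat
  rot[7] = F$extratN
  rot[8] = $extratNF
Sorted (with $ < everything):
  sorted[0] = $extratNF  (last char: 'F')
  sorted[1] = F$extratN  (last char: 'N')
  sorted[2] = NF$extrat  (last char: 't')
  sorted[3] = atNF$extr  (last char: 'r')
  sorted[4] = extratNF$  (last char: '$')
  sorted[5] = ratNF$ext  (last char: 't')
  sorted[6] = tNF$extra  (last char: 'a')
  sorted[7] = tratNF$ex  (last char: 'x')
  sorted[8] = xtratNF$e  (last char: 'e')
Last column: FNtr$taxe
Original string S is at sorted index 4

Answer: FNtr$taxe
4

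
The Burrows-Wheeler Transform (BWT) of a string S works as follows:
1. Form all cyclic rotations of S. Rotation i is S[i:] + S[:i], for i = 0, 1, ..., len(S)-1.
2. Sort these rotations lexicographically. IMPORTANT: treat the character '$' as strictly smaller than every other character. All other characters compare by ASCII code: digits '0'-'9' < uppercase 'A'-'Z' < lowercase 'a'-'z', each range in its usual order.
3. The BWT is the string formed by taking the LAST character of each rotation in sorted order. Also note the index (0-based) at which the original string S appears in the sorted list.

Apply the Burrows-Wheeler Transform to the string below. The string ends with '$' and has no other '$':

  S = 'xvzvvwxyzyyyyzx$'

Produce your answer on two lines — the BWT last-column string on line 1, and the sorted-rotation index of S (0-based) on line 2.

Answer: xzvxvz$wzyyyxvyy
6

Derivation:
All 16 rotations (rotation i = S[i:]+S[:i]):
  rot[0] = xvzvvwxyzyyyyzx$
  rot[1] = vzvvwxyzyyyyzx$x
  rot[2] = zvvwxyzyyyyzx$xv
  rot[3] = vvwxyzyyyyzx$xvz
  rot[4] = vwxyzyyyyzx$xvzv
  rot[5] = wxyzyyyyzx$xvzvv
  rot[6] = xyzyyyyzx$xvzvvw
  rot[7] = yzyyyyzx$xvzvvwx
  rot[8] = zyyyyzx$xvzvvwxy
  rot[9] = yyyyzx$xvzvvwxyz
  rot[10] = yyyzx$xvzvvwxyzy
  rot[11] = yyzx$xvzvvwxyzyy
  rot[12] = yzx$xvzvvwxyzyyy
  rot[13] = zx$xvzvvwxyzyyyy
  rot[14] = x$xvzvvwxyzyyyyz
  rot[15] = $xvzvvwxyzyyyyzx
Sorted (with $ < everything):
  sorted[0] = $xvzvvwxyzyyyyzx  (last char: 'x')
  sorted[1] = vvwxyzyyyyzx$xvz  (last char: 'z')
  sorted[2] = vwxyzyyyyzx$xvzv  (last char: 'v')
  sorted[3] = vzvvwxyzyyyyzx$x  (last char: 'x')
  sorted[4] = wxyzyyyyzx$xvzvv  (last char: 'v')
  sorted[5] = x$xvzvvwxyzyyyyz  (last char: 'z')
  sorted[6] = xvzvvwxyzyyyyzx$  (last char: '$')
  sorted[7] = xyzyyyyzx$xvzvvw  (last char: 'w')
  sorted[8] = yyyyzx$xvzvvwxyz  (last char: 'z')
  sorted[9] = yyyzx$xvzvvwxyzy  (last char: 'y')
  sorted[10] = yyzx$xvzvvwxyzyy  (last char: 'y')
  sorted[11] = yzx$xvzvvwxyzyyy  (last char: 'y')
  sorted[12] = yzyyyyzx$xvzvvwx  (last char: 'x')
  sorted[13] = zvvwxyzyyyyzx$xv  (last char: 'v')
  sorted[14] = zx$xvzvvwxyzyyyy  (last char: 'y')
  sorted[15] = zyyyyzx$xvzvvwxy  (last char: 'y')
Last column: xzvxvz$wzyyyxvyy
Original string S is at sorted index 6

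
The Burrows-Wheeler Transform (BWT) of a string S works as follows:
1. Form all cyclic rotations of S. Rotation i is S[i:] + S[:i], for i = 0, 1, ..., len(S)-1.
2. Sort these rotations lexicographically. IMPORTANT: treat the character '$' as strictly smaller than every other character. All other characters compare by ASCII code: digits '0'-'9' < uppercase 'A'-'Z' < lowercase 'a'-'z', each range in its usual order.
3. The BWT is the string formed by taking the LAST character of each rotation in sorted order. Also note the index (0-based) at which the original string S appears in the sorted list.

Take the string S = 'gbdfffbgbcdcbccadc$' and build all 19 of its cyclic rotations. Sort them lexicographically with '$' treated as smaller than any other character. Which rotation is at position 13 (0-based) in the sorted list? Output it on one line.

Answer: dfffbgbcdcbccadc$gb

Derivation:
All 19 rotations (rotation i = S[i:]+S[:i]):
  rot[0] = gbdfffbgbcdcbccadc$
  rot[1] = bdfffbgbcdcbccadc$g
  rot[2] = dfffbgbcdcbccadc$gb
  rot[3] = fffbgbcdcbccadc$gbd
  rot[4] = ffbgbcdcbccadc$gbdf
  rot[5] = fbgbcdcbccadc$gbdff
  rot[6] = bgbcdcbccadc$gbdfff
  rot[7] = gbcdcbccadc$gbdfffb
  rot[8] = bcdcbccadc$gbdfffbg
  rot[9] = cdcbccadc$gbdfffbgb
  rot[10] = dcbccadc$gbdfffbgbc
  rot[11] = cbccadc$gbdfffbgbcd
  rot[12] = bccadc$gbdfffbgbcdc
  rot[13] = ccadc$gbdfffbgbcdcb
  rot[14] = cadc$gbdfffbgbcdcbc
  rot[15] = adc$gbdfffbgbcdcbcc
  rot[16] = dc$gbdfffbgbcdcbcca
  rot[17] = c$gbdfffbgbcdcbccad
  rot[18] = $gbdfffbgbcdcbccadc
Sorted (with $ < everything):
  sorted[0] = $gbdfffbgbcdcbccadc
  sorted[1] = adc$gbdfffbgbcdcbcc
  sorted[2] = bccadc$gbdfffbgbcdc
  sorted[3] = bcdcbccadc$gbdfffbg
  sorted[4] = bdfffbgbcdcbccadc$g
  sorted[5] = bgbcdcbccadc$gbdfff
  sorted[6] = c$gbdfffbgbcdcbccad
  sorted[7] = cadc$gbdfffbgbcdcbc
  sorted[8] = cbccadc$gbdfffbgbcd
  sorted[9] = ccadc$gbdfffbgbcdcb
  sorted[10] = cdcbccadc$gbdfffbgb
  sorted[11] = dc$gbdfffbgbcdcbcca
  sorted[12] = dcbccadc$gbdfffbgbc
  sorted[13] = dfffbgbcdcbccadc$gb
  sorted[14] = fbgbcdcbccadc$gbdff
  sorted[15] = ffbgbcdcbccadc$gbdf
  sorted[16] = fffbgbcdcbccadc$gbd
  sorted[17] = gbcdcbccadc$gbdfffb
  sorted[18] = gbdfffbgbcdcbccadc$
sorted[13] = dfffbgbcdcbccadc$gb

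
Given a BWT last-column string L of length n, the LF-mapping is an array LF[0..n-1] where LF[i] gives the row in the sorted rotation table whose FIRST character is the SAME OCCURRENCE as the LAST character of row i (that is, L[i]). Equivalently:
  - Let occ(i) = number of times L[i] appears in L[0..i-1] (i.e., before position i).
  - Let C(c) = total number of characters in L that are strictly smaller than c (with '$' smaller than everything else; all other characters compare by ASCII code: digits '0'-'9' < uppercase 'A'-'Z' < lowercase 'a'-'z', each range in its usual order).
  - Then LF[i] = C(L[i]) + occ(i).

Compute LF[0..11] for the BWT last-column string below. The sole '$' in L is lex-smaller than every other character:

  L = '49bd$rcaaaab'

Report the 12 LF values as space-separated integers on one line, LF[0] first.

Char counts: '$':1, '4':1, '9':1, 'a':4, 'b':2, 'c':1, 'd':1, 'r':1
C (first-col start): C('$')=0, C('4')=1, C('9')=2, C('a')=3, C('b')=7, C('c')=9, C('d')=10, C('r')=11
L[0]='4': occ=0, LF[0]=C('4')+0=1+0=1
L[1]='9': occ=0, LF[1]=C('9')+0=2+0=2
L[2]='b': occ=0, LF[2]=C('b')+0=7+0=7
L[3]='d': occ=0, LF[3]=C('d')+0=10+0=10
L[4]='$': occ=0, LF[4]=C('$')+0=0+0=0
L[5]='r': occ=0, LF[5]=C('r')+0=11+0=11
L[6]='c': occ=0, LF[6]=C('c')+0=9+0=9
L[7]='a': occ=0, LF[7]=C('a')+0=3+0=3
L[8]='a': occ=1, LF[8]=C('a')+1=3+1=4
L[9]='a': occ=2, LF[9]=C('a')+2=3+2=5
L[10]='a': occ=3, LF[10]=C('a')+3=3+3=6
L[11]='b': occ=1, LF[11]=C('b')+1=7+1=8

Answer: 1 2 7 10 0 11 9 3 4 5 6 8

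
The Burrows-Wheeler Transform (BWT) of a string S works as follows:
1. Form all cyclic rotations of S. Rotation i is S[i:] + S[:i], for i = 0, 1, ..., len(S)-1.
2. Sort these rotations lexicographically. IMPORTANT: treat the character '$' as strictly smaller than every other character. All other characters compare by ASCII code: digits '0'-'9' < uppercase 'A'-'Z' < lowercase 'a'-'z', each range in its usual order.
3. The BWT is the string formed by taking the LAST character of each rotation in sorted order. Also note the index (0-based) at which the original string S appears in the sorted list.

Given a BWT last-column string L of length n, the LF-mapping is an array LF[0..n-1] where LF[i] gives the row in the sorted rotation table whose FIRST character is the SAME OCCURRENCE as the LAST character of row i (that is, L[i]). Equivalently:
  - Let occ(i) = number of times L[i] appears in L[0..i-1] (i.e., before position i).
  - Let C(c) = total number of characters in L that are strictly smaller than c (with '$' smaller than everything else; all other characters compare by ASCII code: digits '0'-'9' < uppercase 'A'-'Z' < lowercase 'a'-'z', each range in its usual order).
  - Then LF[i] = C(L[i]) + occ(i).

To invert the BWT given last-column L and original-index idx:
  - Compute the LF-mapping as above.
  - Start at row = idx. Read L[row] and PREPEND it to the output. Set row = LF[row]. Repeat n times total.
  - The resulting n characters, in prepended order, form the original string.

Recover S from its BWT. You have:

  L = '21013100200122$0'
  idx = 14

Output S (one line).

LF mapping: 11 7 1 8 15 9 2 3 12 4 5 10 13 14 0 6
Walk LF starting at row 14, prepending L[row]:
  step 1: row=14, L[14]='$', prepend. Next row=LF[14]=0
  step 2: row=0, L[0]='2', prepend. Next row=LF[0]=11
  step 3: row=11, L[11]='1', prepend. Next row=LF[11]=10
  step 4: row=10, L[10]='0', prepend. Next row=LF[10]=5
  step 5: row=5, L[5]='1', prepend. Next row=LF[5]=9
  step 6: row=9, L[9]='0', prepend. Next row=LF[9]=4
  step 7: row=4, L[4]='3', prepend. Next row=LF[4]=15
  step 8: row=15, L[15]='0', prepend. Next row=LF[15]=6
  step 9: row=6, L[6]='0', prepend. Next row=LF[6]=2
  step 10: row=2, L[2]='0', prepend. Next row=LF[2]=1
  step 11: row=1, L[1]='1', prepend. Next row=LF[1]=7
  step 12: row=7, L[7]='0', prepend. Next row=LF[7]=3
  step 13: row=3, L[3]='1', prepend. Next row=LF[3]=8
  step 14: row=8, L[8]='2', prepend. Next row=LF[8]=12
  step 15: row=12, L[12]='2', prepend. Next row=LF[12]=13
  step 16: row=13, L[13]='2', prepend. Next row=LF[13]=14
Reversed output: 222101000301012$

Answer: 222101000301012$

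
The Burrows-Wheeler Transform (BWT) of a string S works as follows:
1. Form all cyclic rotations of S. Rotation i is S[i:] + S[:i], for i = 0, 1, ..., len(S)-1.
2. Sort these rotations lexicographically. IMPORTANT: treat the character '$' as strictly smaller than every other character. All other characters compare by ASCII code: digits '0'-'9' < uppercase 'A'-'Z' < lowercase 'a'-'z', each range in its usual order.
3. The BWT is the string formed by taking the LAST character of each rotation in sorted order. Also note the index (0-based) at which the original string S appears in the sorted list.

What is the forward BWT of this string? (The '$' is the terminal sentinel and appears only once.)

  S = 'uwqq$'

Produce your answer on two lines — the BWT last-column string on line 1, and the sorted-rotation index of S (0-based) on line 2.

Answer: qqw$u
3

Derivation:
All 5 rotations (rotation i = S[i:]+S[:i]):
  rot[0] = uwqq$
  rot[1] = wqq$u
  rot[2] = qq$uw
  rot[3] = q$uwq
  rot[4] = $uwqq
Sorted (with $ < everything):
  sorted[0] = $uwqq  (last char: 'q')
  sorted[1] = q$uwq  (last char: 'q')
  sorted[2] = qq$uw  (last char: 'w')
  sorted[3] = uwqq$  (last char: '$')
  sorted[4] = wqq$u  (last char: 'u')
Last column: qqw$u
Original string S is at sorted index 3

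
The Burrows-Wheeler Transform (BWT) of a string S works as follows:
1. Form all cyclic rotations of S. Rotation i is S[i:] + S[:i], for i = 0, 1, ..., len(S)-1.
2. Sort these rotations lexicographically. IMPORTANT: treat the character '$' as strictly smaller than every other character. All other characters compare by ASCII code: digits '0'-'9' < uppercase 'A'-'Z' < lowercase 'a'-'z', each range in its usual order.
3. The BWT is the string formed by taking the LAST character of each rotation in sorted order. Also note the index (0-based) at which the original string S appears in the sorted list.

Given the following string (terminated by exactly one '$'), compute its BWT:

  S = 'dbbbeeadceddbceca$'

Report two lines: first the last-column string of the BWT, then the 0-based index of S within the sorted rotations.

Answer: acedbdbebd$daeeccb
10

Derivation:
All 18 rotations (rotation i = S[i:]+S[:i]):
  rot[0] = dbbbeeadceddbceca$
  rot[1] = bbbeeadceddbceca$d
  rot[2] = bbeeadceddbceca$db
  rot[3] = beeadceddbceca$dbb
  rot[4] = eeadceddbceca$dbbb
  rot[5] = eadceddbceca$dbbbe
  rot[6] = adceddbceca$dbbbee
  rot[7] = dceddbceca$dbbbeea
  rot[8] = ceddbceca$dbbbeead
  rot[9] = eddbceca$dbbbeeadc
  rot[10] = ddbceca$dbbbeeadce
  rot[11] = dbceca$dbbbeeadced
  rot[12] = bceca$dbbbeeadcedd
  rot[13] = ceca$dbbbeeadceddb
  rot[14] = eca$dbbbeeadceddbc
  rot[15] = ca$dbbbeeadceddbce
  rot[16] = a$dbbbeeadceddbcec
  rot[17] = $dbbbeeadceddbceca
Sorted (with $ < everything):
  sorted[0] = $dbbbeeadceddbceca  (last char: 'a')
  sorted[1] = a$dbbbeeadceddbcec  (last char: 'c')
  sorted[2] = adceddbceca$dbbbee  (last char: 'e')
  sorted[3] = bbbeeadceddbceca$d  (last char: 'd')
  sorted[4] = bbeeadceddbceca$db  (last char: 'b')
  sorted[5] = bceca$dbbbeeadcedd  (last char: 'd')
  sorted[6] = beeadceddbceca$dbb  (last char: 'b')
  sorted[7] = ca$dbbbeeadceddbce  (last char: 'e')
  sorted[8] = ceca$dbbbeeadceddb  (last char: 'b')
  sorted[9] = ceddbceca$dbbbeead  (last char: 'd')
  sorted[10] = dbbbeeadceddbceca$  (last char: '$')
  sorted[11] = dbceca$dbbbeeadced  (last char: 'd')
  sorted[12] = dceddbceca$dbbbeea  (last char: 'a')
  sorted[13] = ddbceca$dbbbeeadce  (last char: 'e')
  sorted[14] = eadceddbceca$dbbbe  (last char: 'e')
  sorted[15] = eca$dbbbeeadceddbc  (last char: 'c')
  sorted[16] = eddbceca$dbbbeeadc  (last char: 'c')
  sorted[17] = eeadceddbceca$dbbb  (last char: 'b')
Last column: acedbdbebd$daeeccb
Original string S is at sorted index 10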